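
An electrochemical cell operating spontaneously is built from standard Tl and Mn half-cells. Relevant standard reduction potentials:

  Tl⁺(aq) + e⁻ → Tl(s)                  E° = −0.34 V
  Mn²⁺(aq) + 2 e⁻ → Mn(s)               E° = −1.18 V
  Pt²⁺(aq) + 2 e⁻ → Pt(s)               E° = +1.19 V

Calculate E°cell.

+0.84 V

The Tl⁺/Tl couple has the higher E°, so Tl ion is reduced (cathode) and Mn is oxidized (anode).
E°cell = E°(cathode) − E°(anode) = −0.34 − (−1.18) = +0.84 V.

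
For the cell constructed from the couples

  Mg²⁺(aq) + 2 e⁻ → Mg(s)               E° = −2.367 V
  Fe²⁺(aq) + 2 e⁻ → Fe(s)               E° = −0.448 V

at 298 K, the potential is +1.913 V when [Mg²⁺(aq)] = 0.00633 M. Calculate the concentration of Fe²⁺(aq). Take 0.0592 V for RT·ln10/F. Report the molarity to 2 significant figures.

The Fe²⁺/Fe couple has the larger reduction potential, so it is the cathode: E°cell = −0.448 − (−2.367) = +1.919 V and n = 2.
Rearranging E = E° − (0.0592/n)·log Q gives log Q = 2(+1.919 − (+1.913))/0.0592 = 0.203.
The balanced reaction is Fe²⁺(aq) + Mg(s) → Fe(s) + Mg²⁺(aq), so Q = [Mg²⁺(aq)] / [Fe²⁺(aq)].
Substituting the known concentrations and solving, log [Fe²⁺(aq)] = −2.402 and [Fe²⁺(aq)] = 0.0040 M.

0.0040 M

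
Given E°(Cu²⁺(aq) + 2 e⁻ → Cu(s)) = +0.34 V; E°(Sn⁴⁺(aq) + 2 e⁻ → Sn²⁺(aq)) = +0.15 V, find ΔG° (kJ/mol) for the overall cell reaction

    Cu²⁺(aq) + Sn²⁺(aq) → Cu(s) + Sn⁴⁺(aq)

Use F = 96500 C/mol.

−36.7 kJ/mol

In the reaction as written Cu²⁺(aq) is reduced, so the Cu²⁺/Cu couple is the cathode and Sn⁴⁺/Sn²⁺ is the anode.
E°cell = +0.34 − (+0.15) = +0.19 V; balancing electrons gives n = 2.
ΔG° = −nFE°cell = −(2)(96500)(+0.19) J/mol = −36.7 kJ/mol.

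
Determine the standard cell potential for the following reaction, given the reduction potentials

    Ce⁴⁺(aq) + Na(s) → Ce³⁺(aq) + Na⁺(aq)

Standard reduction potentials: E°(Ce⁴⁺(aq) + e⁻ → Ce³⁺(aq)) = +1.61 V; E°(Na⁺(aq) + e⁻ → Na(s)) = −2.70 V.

Ce⁴⁺(aq) gains electrons, so the Ce⁴⁺/Ce³⁺ couple is the cathode; the Na⁺/Na couple is the anode.
E°cell = E°(cathode) − E°(anode) = +1.61 − (−2.70) = +4.31 V.

+4.31 V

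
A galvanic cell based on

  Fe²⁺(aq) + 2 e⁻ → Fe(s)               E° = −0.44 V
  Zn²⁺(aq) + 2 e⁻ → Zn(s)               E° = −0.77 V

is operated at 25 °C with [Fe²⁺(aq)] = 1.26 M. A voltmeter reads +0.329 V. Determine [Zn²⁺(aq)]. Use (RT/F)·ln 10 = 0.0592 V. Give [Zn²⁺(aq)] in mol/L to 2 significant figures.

With Fe²⁺/Fe at the cathode and Zn²⁺/Zn at the anode, E°cell = −0.44 − (−0.77) = +0.33 V (n = 2).
Rearranging E = E° − (0.0592/n)·log Q gives log Q = 2(+0.33 − (+0.329))/0.0592 = 0.034.
For Fe²⁺(aq) + Zn(s) → Fe(s) + Zn²⁺(aq), the reaction quotient is Q = [Zn²⁺(aq)] / [Fe²⁺(aq)].
Substituting the known concentrations and solving, log [Zn²⁺(aq)] = 0.134 and [Zn²⁺(aq)] = 1.4 M.

1.4 M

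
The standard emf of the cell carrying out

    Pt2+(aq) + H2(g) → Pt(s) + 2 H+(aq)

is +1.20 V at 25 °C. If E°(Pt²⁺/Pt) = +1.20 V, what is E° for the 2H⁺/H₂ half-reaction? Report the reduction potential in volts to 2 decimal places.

+0.00 V

In the reaction as written the Pt²⁺/Pt couple is reduced (cathode) and 2H⁺/H₂ is oxidized (anode), so E°cell = E°(Pt²⁺/Pt) − E°(2H⁺/H₂).
E°(2H⁺/H₂) = E°(cathode) − E°cell = +1.20 − (+1.20) = +0.00 V.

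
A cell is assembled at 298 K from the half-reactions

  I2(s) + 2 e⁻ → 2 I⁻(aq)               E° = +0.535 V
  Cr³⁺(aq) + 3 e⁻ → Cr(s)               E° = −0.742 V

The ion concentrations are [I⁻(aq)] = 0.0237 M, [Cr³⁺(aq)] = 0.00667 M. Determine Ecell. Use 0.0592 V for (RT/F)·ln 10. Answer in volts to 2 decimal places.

+1.42 V

Since E°(I₂/I⁻) > E°(Cr³⁺/Cr), I₂/I⁻ serves as the cathode.
The standard potential is +0.535 − (−0.742) = +1.277 V and the balanced reaction transfers n = 6 electrons.
For the overall reaction 3 I2(s) + 2 Cr(s) → 6 I⁻(aq) + 2 Cr³⁺(aq), Q = [I⁻(aq)]^6·[Cr³⁺(aq)]^2 = 7.88×10^−15, giving log Q = −14.103.
Applying E = E° − (RT ln10/nF)·log Q gives +1.277 − (0.0592/6)(−14.103) = +1.42 V.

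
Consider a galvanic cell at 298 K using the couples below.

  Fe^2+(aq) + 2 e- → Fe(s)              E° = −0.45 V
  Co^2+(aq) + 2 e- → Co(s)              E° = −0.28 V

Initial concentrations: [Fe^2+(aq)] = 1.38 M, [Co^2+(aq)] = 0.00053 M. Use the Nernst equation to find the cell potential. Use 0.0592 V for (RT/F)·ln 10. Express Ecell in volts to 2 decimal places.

The Co²⁺/Co couple has the more positive E°, so it is the cathode; Fe²⁺/Fe is the anode.
The standard potential is −0.28 − (−0.45) = +0.17 V and the balanced reaction transfers n = 2 electrons.
Balancing gives Co^2+(aq) + Fe(s) → Co(s) + Fe^2+(aq); hence Q = [Fe^2+(aq)] / [Co^2+(aq)] = 2.6×10^3 (log Q = 3.416).
By the Nernst equation, E = +0.17 − (0.0592/2)·(3.416) = +0.07 V.

+0.07 V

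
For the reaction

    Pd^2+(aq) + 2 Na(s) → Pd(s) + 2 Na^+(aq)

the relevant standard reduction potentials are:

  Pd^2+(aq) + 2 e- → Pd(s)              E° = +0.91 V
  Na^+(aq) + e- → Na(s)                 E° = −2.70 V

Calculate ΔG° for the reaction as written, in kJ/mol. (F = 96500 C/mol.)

−697 kJ/mol

In the reaction as written Pd^2+(aq) is reduced, so the Pd²⁺/Pd couple is the cathode and Na⁺/Na is the anode.
E°cell = +0.91 − (−2.70) = +3.61 V; balancing electrons gives n = 2.
ΔG° = −nFE°cell = −(2)(96500)(+3.61) J/mol = −697 kJ/mol.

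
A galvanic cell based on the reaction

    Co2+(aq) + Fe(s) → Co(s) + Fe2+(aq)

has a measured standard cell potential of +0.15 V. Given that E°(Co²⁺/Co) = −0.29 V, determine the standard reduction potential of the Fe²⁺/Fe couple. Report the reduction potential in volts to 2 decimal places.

−0.44 V

In the reaction as written the Co²⁺/Co couple is reduced (cathode) and Fe²⁺/Fe is oxidized (anode), so E°cell = E°(Co²⁺/Co) − E°(Fe²⁺/Fe).
E°(Fe²⁺/Fe) = E°(cathode) − E°cell = −0.29 − (+0.15) = −0.44 V.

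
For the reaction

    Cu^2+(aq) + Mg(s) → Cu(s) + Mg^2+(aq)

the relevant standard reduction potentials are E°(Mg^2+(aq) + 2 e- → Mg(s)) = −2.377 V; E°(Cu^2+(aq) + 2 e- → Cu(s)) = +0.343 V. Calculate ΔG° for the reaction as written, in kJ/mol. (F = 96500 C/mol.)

−525 kJ/mol

In the reaction as written Cu^2+(aq) is reduced, so the Cu²⁺/Cu couple is the cathode and Mg²⁺/Mg is the anode.
E°cell = +0.343 − (−2.377) = +2.720 V; balancing electrons gives n = 2.
ΔG° = −nFE°cell = −(2)(96500)(+2.720) J/mol = −525 kJ/mol.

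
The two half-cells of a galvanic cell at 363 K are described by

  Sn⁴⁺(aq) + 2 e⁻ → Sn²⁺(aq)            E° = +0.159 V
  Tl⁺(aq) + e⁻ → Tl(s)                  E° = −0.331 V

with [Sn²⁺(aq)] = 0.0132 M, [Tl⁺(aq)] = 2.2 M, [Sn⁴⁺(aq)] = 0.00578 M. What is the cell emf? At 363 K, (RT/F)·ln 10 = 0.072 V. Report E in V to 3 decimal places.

The Sn⁴⁺/Sn²⁺ couple has the more positive E°, so it is the cathode; Tl⁺/Tl is the anode.
E°cell = +0.159 − (−0.331) = +0.490 V, with n = 2 electrons transferred.
Balancing gives Sn⁴⁺(aq) + 2 Tl(s) → Sn²⁺(aq) + 2 Tl⁺(aq); hence Q = ([Sn²⁺(aq)]·[Tl⁺(aq)]^2) / [Sn⁴⁺(aq)] = 11.1 (log Q = 1.043).
E = E° − (0.072/n)·log Q = +0.490 − (0.072/2)(1.043) = +0.452 V.

+0.452 V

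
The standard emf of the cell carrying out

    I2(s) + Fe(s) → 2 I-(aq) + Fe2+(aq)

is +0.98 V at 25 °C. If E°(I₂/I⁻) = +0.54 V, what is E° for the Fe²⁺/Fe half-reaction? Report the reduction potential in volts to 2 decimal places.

−0.44 V

In the reaction as written the I₂/I⁻ couple is reduced (cathode) and Fe²⁺/Fe is oxidized (anode), so E°cell = E°(I₂/I⁻) − E°(Fe²⁺/Fe).
E°(Fe²⁺/Fe) = E°(cathode) − E°cell = +0.54 − (+0.98) = −0.44 V.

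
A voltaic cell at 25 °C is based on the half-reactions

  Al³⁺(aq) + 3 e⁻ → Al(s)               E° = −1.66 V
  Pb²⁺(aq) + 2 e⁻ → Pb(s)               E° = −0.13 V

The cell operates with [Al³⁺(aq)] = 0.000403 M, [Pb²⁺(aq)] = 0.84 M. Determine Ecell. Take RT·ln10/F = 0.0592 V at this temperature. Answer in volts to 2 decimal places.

The Pb²⁺/Pb couple has the more positive E°, so it is the cathode; Al³⁺/Al is the anode.
E°cell = E°cat − E°an = −0.13 − (−1.66) = +1.53 V; n = 6.
The balanced reaction is 3 Pb²⁺(aq) + 2 Al(s) → 3 Pb(s) + 2 Al³⁺(aq), so Q = [Al³⁺(aq)]^2 / [Pb²⁺(aq)]^3 = 2.74×10^−7 and log Q = −6.562.
By the Nernst equation, E = +1.53 − (0.0592/6)·(−6.562) = +1.59 V.

+1.59 V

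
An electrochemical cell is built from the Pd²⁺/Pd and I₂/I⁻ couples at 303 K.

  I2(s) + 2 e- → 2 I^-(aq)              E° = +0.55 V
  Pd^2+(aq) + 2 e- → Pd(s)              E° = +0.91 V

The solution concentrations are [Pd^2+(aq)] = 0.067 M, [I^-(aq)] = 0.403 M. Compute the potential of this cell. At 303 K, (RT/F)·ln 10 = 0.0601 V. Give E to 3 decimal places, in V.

Since E°(Pd²⁺/Pd) > E°(I₂/I⁻), Pd²⁺/Pd serves as the cathode.
E°cell = E°cat − E°an = +0.91 − (+0.55) = +0.36 V; n = 2.
Balancing gives Pd^2+(aq) + 2 I^-(aq) → Pd(s) + I2(s); hence Q = 1 / ([Pd^2+(aq)]·[I^-(aq)]^2) = 91.9 (log Q = 1.963).
E = E° − (0.0601/n)·log Q = +0.36 − (0.0601/2)(1.963) = +0.301 V.

+0.301 V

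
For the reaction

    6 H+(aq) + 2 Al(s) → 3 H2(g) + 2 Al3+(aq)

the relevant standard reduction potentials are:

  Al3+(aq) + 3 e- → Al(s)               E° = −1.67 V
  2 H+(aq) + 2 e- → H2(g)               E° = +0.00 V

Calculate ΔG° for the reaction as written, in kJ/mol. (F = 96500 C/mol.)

In the reaction as written H+(aq) is reduced, so the 2H⁺/H₂ couple is the cathode and Al³⁺/Al is the anode.
E°cell = +0.00 − (−1.67) = +1.67 V; balancing electrons gives n = 6.
ΔG° = −nFE°cell = −(6)(96500)(+1.67) J/mol = −967 kJ/mol.

−967 kJ/mol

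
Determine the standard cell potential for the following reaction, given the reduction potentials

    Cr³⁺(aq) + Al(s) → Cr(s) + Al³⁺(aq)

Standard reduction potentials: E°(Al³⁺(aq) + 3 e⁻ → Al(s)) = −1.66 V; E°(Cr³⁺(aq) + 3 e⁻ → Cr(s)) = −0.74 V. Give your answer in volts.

Cr³⁺(aq) gains electrons, so the Cr³⁺/Cr couple is the cathode; the Al³⁺/Al couple is the anode.
E°cell = E°(cathode) − E°(anode) = −0.74 − (−1.66) = +0.92 V.

+0.92 V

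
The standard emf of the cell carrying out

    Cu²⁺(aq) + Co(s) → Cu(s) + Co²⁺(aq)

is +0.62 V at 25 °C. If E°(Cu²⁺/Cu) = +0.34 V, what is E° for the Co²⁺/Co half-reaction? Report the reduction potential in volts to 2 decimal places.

−0.28 V

In the reaction as written the Cu²⁺/Cu couple is reduced (cathode) and Co²⁺/Co is oxidized (anode), so E°cell = E°(Cu²⁺/Cu) − E°(Co²⁺/Co).
E°(Co²⁺/Co) = E°(cathode) − E°cell = +0.34 − (+0.62) = −0.28 V.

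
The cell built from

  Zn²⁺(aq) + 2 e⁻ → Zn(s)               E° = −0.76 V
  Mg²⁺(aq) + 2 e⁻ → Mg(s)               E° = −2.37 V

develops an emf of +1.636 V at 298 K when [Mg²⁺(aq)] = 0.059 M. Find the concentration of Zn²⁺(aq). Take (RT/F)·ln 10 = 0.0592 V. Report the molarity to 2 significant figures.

0.45 M

With Zn²⁺/Zn at the cathode and Mg²⁺/Mg at the anode, E°cell = −0.76 − (−2.37) = +1.61 V (n = 2).
From the Nernst equation, log Q = n(E° − E)/0.0592 = 2·(+1.61 − (+1.636))/0.0592 = −0.878.
The balanced reaction is Zn²⁺(aq) + Mg(s) → Zn(s) + Mg²⁺(aq), so Q = [Mg²⁺(aq)] / [Zn²⁺(aq)].
Solving for the unknown gives log [Zn²⁺(aq)] = −0.351, so [Zn²⁺(aq)] ≈ 0.45 M.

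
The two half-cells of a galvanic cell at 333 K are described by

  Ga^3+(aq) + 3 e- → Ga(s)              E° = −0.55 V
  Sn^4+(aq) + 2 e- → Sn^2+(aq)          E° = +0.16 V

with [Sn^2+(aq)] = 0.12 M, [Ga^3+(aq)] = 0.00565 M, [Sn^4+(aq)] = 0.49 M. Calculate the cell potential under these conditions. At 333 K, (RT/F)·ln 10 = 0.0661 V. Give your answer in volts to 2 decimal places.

Sn⁴⁺/Sn²⁺ is reduced (cathode, E° = +0.16 V) and Ga³⁺/Ga is oxidized (anode).
E°cell = +0.16 − (−0.55) = +0.71 V, with n = 6 electrons transferred.
Balancing gives 3 Sn^4+(aq) + 2 Ga(s) → 3 Sn^2+(aq) + 2 Ga^3+(aq); hence Q = ([Sn^2+(aq)]^3·[Ga^3+(aq)]^2) / [Sn^4+(aq)]^3 = 4.69×10^−7 (log Q = −6.329).
By the Nernst equation, E = +0.71 − (0.0661/6)·(−6.329) = +0.78 V.

+0.78 V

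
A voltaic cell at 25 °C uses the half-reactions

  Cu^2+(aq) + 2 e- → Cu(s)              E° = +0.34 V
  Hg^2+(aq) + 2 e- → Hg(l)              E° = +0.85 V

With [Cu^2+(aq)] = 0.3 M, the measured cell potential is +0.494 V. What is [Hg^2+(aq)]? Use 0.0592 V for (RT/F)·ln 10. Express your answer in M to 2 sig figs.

0.086 M

Hg²⁺/Hg is the cathode (higher E°); E°cell = +0.85 − (+0.34) = +0.51 V with n = 2.
From the Nernst equation, log Q = n(E° − E)/0.0592 = 2·(+0.51 − (+0.494))/0.0592 = 0.541.
For Hg^2+(aq) + Cu(s) → Hg(l) + Cu^2+(aq), the reaction quotient is Q = [Cu^2+(aq)] / [Hg^2+(aq)].
Solving for the unknown gives log [Hg^2+(aq)] = −1.064, so [Hg^2+(aq)] ≈ 0.086 M.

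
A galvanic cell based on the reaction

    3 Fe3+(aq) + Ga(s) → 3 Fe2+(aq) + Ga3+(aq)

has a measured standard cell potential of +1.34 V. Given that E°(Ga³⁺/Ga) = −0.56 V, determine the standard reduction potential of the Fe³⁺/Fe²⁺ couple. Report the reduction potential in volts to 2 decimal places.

+0.78 V

In the reaction as written the Fe³⁺/Fe²⁺ couple is reduced (cathode) and Ga³⁺/Ga is oxidized (anode), so E°cell = E°(Fe³⁺/Fe²⁺) − E°(Ga³⁺/Ga).
E°(Fe³⁺/Fe²⁺) = E°cell + E°(anode) = +1.34 + (−0.56) = +0.78 V.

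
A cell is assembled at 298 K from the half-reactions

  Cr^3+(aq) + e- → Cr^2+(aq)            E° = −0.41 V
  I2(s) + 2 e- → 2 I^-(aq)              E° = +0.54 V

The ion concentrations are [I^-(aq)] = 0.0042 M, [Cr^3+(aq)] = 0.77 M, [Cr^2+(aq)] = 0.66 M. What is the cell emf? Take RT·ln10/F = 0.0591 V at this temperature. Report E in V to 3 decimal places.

The I₂/I⁻ couple has the more positive E°, so it is the cathode; Cr³⁺/Cr²⁺ is the anode.
The standard potential is +0.54 − (−0.41) = +0.95 V and the balanced reaction transfers n = 2 electrons.
For the overall reaction I2(s) + 2 Cr^2+(aq) → 2 I^-(aq) + 2 Cr^3+(aq), Q = ([I^-(aq)]^2·[Cr^3+(aq)]^2) / [Cr^2+(aq)]^2 = 2.4×10^−5, giving log Q = −4.620.
Applying E = E° − (RT ln10/nF)·log Q gives +0.95 − (0.0591/2)(−4.620) = +1.087 V.

+1.087 V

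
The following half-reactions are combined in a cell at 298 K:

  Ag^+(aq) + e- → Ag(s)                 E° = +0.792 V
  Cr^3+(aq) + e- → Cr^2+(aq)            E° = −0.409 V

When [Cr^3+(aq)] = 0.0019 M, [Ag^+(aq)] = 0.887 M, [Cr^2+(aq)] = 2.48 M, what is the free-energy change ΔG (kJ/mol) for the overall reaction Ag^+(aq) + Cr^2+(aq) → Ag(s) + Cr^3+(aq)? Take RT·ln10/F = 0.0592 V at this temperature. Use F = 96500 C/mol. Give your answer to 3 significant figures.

E°cell = +0.792 − (−0.409) = +1.201 V; the balanced reaction transfers n = 1 electron.
The reaction quotient is [Cr^3+(aq)] / ([Ag^+(aq)]·[Cr^2+(aq)]) = 0.000864; by Nernst, E = +1.201 − (0.0592/1)(−3.064) = +1.3824 V.
Then ΔG = −nFE = −1 × 96500 × +1.3824 J/mol = −133 kJ/mol.

−133 kJ/mol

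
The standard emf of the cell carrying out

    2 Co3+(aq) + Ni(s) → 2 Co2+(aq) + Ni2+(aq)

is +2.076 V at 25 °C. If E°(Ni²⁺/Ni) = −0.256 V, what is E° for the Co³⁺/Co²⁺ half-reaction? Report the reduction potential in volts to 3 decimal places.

In the reaction as written the Co³⁺/Co²⁺ couple is reduced (cathode) and Ni²⁺/Ni is oxidized (anode), so E°cell = E°(Co³⁺/Co²⁺) − E°(Ni²⁺/Ni).
E°(Co³⁺/Co²⁺) = E°cell + E°(anode) = +2.076 + (−0.256) = +1.820 V.

+1.820 V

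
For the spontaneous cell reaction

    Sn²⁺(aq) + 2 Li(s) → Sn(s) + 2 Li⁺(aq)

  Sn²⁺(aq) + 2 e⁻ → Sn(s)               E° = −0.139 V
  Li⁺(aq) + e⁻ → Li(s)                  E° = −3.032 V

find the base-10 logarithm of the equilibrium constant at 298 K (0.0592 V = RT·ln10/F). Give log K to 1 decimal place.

The Sn²⁺/Sn couple is reduced (cathode); E°cell = −0.139 − (−3.032) = +2.893 V with n = 2.
At equilibrium E = 0, so log K = nE°cell / 0.0592 = (2)(+2.893) / 0.0592 = 97.7.

log K = 97.7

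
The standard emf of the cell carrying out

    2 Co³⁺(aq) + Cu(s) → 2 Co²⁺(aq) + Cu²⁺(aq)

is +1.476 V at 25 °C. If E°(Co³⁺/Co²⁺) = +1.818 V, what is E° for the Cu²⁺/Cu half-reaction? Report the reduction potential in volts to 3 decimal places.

+0.342 V

In the reaction as written the Co³⁺/Co²⁺ couple is reduced (cathode) and Cu²⁺/Cu is oxidized (anode), so E°cell = E°(Co³⁺/Co²⁺) − E°(Cu²⁺/Cu).
E°(Cu²⁺/Cu) = E°(cathode) − E°cell = +1.818 − (+1.476) = +0.342 V.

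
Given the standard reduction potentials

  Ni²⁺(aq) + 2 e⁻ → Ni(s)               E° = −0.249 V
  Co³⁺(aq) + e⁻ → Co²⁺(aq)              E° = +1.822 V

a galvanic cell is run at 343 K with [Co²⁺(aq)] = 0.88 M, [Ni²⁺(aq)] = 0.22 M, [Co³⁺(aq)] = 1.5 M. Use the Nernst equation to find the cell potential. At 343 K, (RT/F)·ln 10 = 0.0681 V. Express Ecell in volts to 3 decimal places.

+2.109 V

Co³⁺/Co²⁺ is reduced (cathode, E° = +1.822 V) and Ni²⁺/Ni is oxidized (anode).
E°cell = E°cat − E°an = +1.822 − (−0.249) = +2.071 V; n = 2.
The balanced reaction is 2 Co³⁺(aq) + Ni(s) → 2 Co²⁺(aq) + Ni²⁺(aq), so Q = ([Co²⁺(aq)]^2·[Ni²⁺(aq)]) / [Co³⁺(aq)]^2 = 0.0757 and log Q = −1.121.
By the Nernst equation, E = +2.071 − (0.0681/2)·(−1.121) = +2.109 V.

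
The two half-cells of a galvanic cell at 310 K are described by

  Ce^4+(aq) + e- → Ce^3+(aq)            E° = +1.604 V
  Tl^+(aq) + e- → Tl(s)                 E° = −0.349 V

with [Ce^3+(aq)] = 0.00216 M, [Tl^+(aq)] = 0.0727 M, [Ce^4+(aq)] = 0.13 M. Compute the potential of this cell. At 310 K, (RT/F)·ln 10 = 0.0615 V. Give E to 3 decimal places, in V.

The Ce⁴⁺/Ce³⁺ couple has the more positive E°, so it is the cathode; Tl⁺/Tl is the anode.
The standard potential is +1.604 − (−0.349) = +1.953 V and the balanced reaction transfers n = 1 electron.
For the overall reaction Ce^4+(aq) + Tl(s) → Ce^3+(aq) + Tl^+(aq), Q = ([Ce^3+(aq)]·[Tl^+(aq)]) / [Ce^4+(aq)] = 0.00121, giving log Q = −2.918.
Applying E = E° − (RT ln10/nF)·log Q gives +1.953 − (0.0615/1)(−2.918) = +2.132 V.

+2.132 V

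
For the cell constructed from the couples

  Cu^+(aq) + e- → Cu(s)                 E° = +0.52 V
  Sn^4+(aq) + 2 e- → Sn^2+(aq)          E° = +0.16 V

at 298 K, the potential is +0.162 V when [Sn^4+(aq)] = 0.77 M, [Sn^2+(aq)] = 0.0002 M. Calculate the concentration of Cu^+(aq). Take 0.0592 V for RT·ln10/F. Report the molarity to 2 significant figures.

Cu⁺/Cu is the cathode (higher E°); E°cell = +0.52 − (+0.16) = +0.36 V with n = 2.
Rearranging E = E° − (0.0592/n)·log Q gives log Q = 2(+0.36 − (+0.162))/0.0592 = 6.689.
The balanced reaction is 2 Cu^+(aq) + Sn^2+(aq) → 2 Cu(s) + Sn^4+(aq), so Q = [Sn^4+(aq)] / ([Cu^+(aq)]^2·[Sn^2+(aq)]).
Isolating [Cu^+(aq)] in Q = 10^{6.689} yields log [Cu^+(aq)] = −1.552, i.e. 0.028 M.

0.028 M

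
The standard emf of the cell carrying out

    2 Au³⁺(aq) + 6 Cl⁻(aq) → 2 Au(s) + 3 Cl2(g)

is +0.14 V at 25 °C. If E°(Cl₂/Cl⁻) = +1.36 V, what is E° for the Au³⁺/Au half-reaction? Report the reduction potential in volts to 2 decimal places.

In the reaction as written the Au³⁺/Au couple is reduced (cathode) and Cl₂/Cl⁻ is oxidized (anode), so E°cell = E°(Au³⁺/Au) − E°(Cl₂/Cl⁻).
E°(Au³⁺/Au) = E°cell + E°(anode) = +0.14 + (+1.36) = +1.50 V.

+1.50 V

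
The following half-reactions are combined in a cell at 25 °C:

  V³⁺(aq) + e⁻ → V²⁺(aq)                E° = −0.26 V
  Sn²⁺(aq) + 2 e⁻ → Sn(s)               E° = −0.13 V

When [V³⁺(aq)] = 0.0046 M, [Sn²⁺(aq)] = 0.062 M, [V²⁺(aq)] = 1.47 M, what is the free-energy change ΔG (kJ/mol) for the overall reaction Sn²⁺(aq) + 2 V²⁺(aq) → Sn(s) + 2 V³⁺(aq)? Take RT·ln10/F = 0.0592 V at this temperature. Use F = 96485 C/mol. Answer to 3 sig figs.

−46.8 kJ/mol

With Sn²⁺/Sn reduced at the cathode, E°cell = −0.13 − (−0.26) = +0.13 V and n = 2.
Here Q = [V³⁺(aq)]^2 / ([Sn²⁺(aq)]·[V²⁺(aq)]^2) = 0.000158 (log Q = −3.802), giving E = +0.13 − (0.0592/2)·(−3.802) = +0.2425 V.
Finally ΔG = −nFE = −(2)(96485 C/mol)(+0.2425 V) = −46.8 kJ/mol.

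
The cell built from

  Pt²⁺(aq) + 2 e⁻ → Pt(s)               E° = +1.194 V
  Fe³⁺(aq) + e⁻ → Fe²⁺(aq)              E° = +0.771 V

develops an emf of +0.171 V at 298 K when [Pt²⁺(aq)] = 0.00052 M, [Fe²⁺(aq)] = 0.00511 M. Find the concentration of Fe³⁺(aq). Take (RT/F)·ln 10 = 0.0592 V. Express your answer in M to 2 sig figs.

2.1 M

The Pt²⁺/Pt couple has the larger reduction potential, so it is the cathode: E°cell = +1.194 − (+0.771) = +0.423 V and n = 2.
Rearranging E = E° − (0.0592/n)·log Q gives log Q = 2(+0.423 − (+0.171))/0.0592 = 8.514.
Balancing electrons gives Pt²⁺(aq) + 2 Fe²⁺(aq) → Pt(s) + 2 Fe³⁺(aq); thus Q = [Fe³⁺(aq)]^2 / ([Pt²⁺(aq)]·[Fe²⁺(aq)]^2).
Isolating [Fe³⁺(aq)] in Q = 10^{8.514} yields log [Fe³⁺(aq)] = 0.323, i.e. 2.1 M.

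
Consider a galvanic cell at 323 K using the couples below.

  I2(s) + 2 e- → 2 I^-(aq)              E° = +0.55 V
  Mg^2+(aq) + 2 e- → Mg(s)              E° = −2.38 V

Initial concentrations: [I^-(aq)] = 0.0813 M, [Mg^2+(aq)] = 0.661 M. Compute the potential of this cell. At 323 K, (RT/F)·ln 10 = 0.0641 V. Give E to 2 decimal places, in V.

+3.01 V

The I₂/I⁻ couple has the more positive E°, so it is the cathode; Mg²⁺/Mg is the anode.
E°cell = +0.55 − (−2.38) = +2.93 V, with n = 2 electrons transferred.
Balancing gives I2(s) + Mg(s) → 2 I^-(aq) + Mg^2+(aq); hence Q = [I^-(aq)]^2·[Mg^2+(aq)] = 0.00437 (log Q = −2.360).
By the Nernst equation, E = +2.93 − (0.0641/2)·(−2.360) = +3.01 V.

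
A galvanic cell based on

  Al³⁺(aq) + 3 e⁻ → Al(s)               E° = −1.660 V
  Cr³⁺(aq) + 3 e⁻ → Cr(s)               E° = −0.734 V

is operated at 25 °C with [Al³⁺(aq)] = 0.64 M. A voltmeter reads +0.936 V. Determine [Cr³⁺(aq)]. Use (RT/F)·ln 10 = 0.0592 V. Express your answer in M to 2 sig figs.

2.1 M

With Cr³⁺/Cr at the cathode and Al³⁺/Al at the anode, E°cell = −0.734 − (−1.660) = +0.926 V (n = 3).
From the Nernst equation, log Q = n(E° − E)/0.0592 = 3·(+0.926 − (+0.936))/0.0592 = −0.507.
The balanced reaction is Cr³⁺(aq) + Al(s) → Cr(s) + Al³⁺(aq), so Q = [Al³⁺(aq)] / [Cr³⁺(aq)].
Solving for the unknown gives log [Cr³⁺(aq)] = 0.313, so [Cr³⁺(aq)] ≈ 2.1 M.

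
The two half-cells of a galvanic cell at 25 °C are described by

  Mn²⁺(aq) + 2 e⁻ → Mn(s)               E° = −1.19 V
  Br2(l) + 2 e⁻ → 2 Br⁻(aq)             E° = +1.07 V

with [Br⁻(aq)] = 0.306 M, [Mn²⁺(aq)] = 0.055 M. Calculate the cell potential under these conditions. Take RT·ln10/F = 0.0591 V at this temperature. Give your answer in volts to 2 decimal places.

Br₂/Br⁻ is reduced (cathode, E° = +1.07 V) and Mn²⁺/Mn is oxidized (anode).
The standard potential is +1.07 − (−1.19) = +2.26 V and the balanced reaction transfers n = 2 electrons.
The balanced reaction is Br2(l) + Mn(s) → 2 Br⁻(aq) + Mn²⁺(aq), so Q = [Br⁻(aq)]^2·[Mn²⁺(aq)] = 0.00515 and log Q = −2.288.
By the Nernst equation, E = +2.26 − (0.0591/2)·(−2.288) = +2.33 V.

+2.33 V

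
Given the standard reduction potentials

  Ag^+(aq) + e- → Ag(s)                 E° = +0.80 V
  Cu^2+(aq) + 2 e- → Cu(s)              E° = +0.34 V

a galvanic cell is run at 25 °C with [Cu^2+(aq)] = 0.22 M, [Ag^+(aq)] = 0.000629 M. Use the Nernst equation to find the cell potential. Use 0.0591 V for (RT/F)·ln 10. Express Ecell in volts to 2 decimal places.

+0.29 V

The Ag⁺/Ag couple has the more positive E°, so it is the cathode; Cu²⁺/Cu is the anode.
E°cell = +0.80 − (+0.34) = +0.46 V, with n = 2 electrons transferred.
Balancing gives 2 Ag^+(aq) + Cu(s) → 2 Ag(s) + Cu^2+(aq); hence Q = [Cu^2+(aq)] / [Ag^+(aq)]^2 = 5.56×10^5 (log Q = 5.745).
Applying E = E° − (RT ln10/nF)·log Q gives +0.46 − (0.0591/2)(5.745) = +0.29 V.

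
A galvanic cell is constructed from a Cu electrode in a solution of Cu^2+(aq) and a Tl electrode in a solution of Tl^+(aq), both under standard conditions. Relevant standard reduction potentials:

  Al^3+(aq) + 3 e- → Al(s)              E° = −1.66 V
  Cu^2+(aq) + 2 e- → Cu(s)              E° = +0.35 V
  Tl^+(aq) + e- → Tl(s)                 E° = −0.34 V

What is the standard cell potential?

+0.69 V

Of the two couples in this cell, the one with the more positive reduction potential is reduced at the cathode: here that is Cu²⁺/Cu (+0.35 V); Tl⁺/Tl (−0.34 V) is the anode.
E°cell = E°(cathode) − E°(anode) = +0.35 − (−0.34) = +0.69 V.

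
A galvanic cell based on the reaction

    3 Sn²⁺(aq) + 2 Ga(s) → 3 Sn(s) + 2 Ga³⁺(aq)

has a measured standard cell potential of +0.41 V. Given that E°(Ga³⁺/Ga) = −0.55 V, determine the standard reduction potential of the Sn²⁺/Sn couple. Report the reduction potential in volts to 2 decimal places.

−0.14 V

In the reaction as written the Sn²⁺/Sn couple is reduced (cathode) and Ga³⁺/Ga is oxidized (anode), so E°cell = E°(Sn²⁺/Sn) − E°(Ga³⁺/Ga).
E°(Sn²⁺/Sn) = E°cell + E°(anode) = +0.41 + (−0.55) = −0.14 V.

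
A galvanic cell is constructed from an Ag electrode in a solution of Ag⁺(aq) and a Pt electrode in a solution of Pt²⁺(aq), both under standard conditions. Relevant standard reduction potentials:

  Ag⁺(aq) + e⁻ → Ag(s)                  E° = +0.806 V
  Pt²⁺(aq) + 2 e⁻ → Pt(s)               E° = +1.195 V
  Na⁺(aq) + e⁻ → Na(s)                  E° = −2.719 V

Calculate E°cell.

The Pt²⁺/Pt couple has the higher E°, so Pt ion is reduced (cathode) and Ag is oxidized (anode).
E°cell = E°(cathode) − E°(anode) = +1.195 − (+0.806) = +0.389 V.

+0.389 V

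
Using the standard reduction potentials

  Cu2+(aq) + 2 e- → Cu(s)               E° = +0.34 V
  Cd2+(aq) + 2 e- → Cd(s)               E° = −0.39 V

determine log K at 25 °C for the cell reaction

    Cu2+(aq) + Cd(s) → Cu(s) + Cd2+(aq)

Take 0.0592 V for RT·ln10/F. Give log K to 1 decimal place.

The Cu²⁺/Cu couple is reduced (cathode); E°cell = +0.34 − (−0.39) = +0.73 V with n = 2.
At equilibrium E = 0, so log K = nE°cell / 0.0592 = (2)(+0.73) / 0.0592 = 24.7.

log K = 24.7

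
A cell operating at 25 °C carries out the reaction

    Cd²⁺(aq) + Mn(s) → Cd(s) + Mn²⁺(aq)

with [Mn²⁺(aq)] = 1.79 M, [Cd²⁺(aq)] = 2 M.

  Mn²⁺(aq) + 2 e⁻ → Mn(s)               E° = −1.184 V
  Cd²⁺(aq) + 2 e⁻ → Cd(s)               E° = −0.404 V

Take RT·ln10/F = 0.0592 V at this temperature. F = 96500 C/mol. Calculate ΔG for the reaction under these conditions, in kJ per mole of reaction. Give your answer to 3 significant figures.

E°cell = −0.404 − (−1.184) = +0.780 V; the balanced reaction transfers n = 2 electrons.
Here Q = [Mn²⁺(aq)] / [Cd²⁺(aq)] = 0.895 (log Q = −0.048), giving E = +0.780 − (0.0592/2)·(−0.048) = +0.7814 V.
Finally ΔG = −nFE = −(2)(96500 C/mol)(+0.7814 V) = −151 kJ/mol.

−151 kJ/mol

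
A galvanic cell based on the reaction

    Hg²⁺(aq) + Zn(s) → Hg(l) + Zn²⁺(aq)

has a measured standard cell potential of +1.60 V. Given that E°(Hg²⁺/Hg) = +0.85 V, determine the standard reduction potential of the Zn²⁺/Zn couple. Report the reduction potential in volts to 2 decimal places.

−0.75 V

In the reaction as written the Hg²⁺/Hg couple is reduced (cathode) and Zn²⁺/Zn is oxidized (anode), so E°cell = E°(Hg²⁺/Hg) − E°(Zn²⁺/Zn).
E°(Zn²⁺/Zn) = E°(cathode) − E°cell = +0.85 − (+1.60) = −0.75 V.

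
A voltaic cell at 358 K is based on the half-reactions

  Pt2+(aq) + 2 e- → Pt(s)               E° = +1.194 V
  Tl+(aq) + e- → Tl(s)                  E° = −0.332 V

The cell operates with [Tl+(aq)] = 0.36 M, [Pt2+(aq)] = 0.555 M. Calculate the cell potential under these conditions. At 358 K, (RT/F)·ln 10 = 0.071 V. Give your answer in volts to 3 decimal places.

+1.548 V

Pt²⁺/Pt is reduced (cathode, E° = +1.194 V) and Tl⁺/Tl is oxidized (anode).
The standard potential is +1.194 − (−0.332) = +1.526 V and the balanced reaction transfers n = 2 electrons.
For the overall reaction Pt2+(aq) + 2 Tl(s) → Pt(s) + 2 Tl+(aq), Q = [Tl+(aq)]^2 / [Pt2+(aq)] = 0.234, giving log Q = −0.632.
Applying E = E° − (RT ln10/nF)·log Q gives +1.526 − (0.071/2)(−0.632) = +1.548 V.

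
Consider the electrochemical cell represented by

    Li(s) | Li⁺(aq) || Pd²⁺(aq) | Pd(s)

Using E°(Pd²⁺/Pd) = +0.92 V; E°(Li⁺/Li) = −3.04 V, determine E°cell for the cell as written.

By convention the left-hand electrode in cell notation is the anode (oxidation) and the right-hand electrode is the cathode (reduction).
E°cell = E°(right) − E°(left) = +0.92 − (−3.04) = +3.96 V.

+3.96 V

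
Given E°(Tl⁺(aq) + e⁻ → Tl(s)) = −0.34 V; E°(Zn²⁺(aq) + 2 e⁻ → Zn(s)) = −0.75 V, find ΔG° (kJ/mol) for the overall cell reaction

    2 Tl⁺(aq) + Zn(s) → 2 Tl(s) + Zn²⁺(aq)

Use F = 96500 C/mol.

−79.1 kJ/mol

In the reaction as written Tl⁺(aq) is reduced, so the Tl⁺/Tl couple is the cathode and Zn²⁺/Zn is the anode.
E°cell = −0.34 − (−0.75) = +0.41 V; balancing electrons gives n = 2.
ΔG° = −nFE°cell = −(2)(96500)(+0.41) J/mol = −79.1 kJ/mol.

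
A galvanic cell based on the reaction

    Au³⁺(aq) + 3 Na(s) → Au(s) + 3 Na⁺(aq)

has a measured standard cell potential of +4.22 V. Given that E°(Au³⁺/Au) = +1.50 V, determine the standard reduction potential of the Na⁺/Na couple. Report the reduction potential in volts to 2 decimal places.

−2.72 V

In the reaction as written the Au³⁺/Au couple is reduced (cathode) and Na⁺/Na is oxidized (anode), so E°cell = E°(Au³⁺/Au) − E°(Na⁺/Na).
E°(Na⁺/Na) = E°(cathode) − E°cell = +1.50 − (+4.22) = −2.72 V.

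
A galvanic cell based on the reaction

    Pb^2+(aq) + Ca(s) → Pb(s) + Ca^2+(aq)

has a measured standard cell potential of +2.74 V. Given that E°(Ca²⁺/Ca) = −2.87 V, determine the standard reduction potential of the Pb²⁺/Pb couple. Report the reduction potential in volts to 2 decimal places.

In the reaction as written the Pb²⁺/Pb couple is reduced (cathode) and Ca²⁺/Ca is oxidized (anode), so E°cell = E°(Pb²⁺/Pb) − E°(Ca²⁺/Ca).
E°(Pb²⁺/Pb) = E°cell + E°(anode) = +2.74 + (−2.87) = −0.13 V.

−0.13 V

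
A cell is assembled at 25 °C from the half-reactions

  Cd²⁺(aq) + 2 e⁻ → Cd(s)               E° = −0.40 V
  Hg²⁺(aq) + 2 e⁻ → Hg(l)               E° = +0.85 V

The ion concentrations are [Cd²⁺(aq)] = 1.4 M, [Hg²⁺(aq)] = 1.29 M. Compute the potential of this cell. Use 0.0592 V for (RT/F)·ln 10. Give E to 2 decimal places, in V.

+1.25 V

The Hg²⁺/Hg couple has the more positive E°, so it is the cathode; Cd²⁺/Cd is the anode.
The standard potential is +0.85 − (−0.40) = +1.25 V and the balanced reaction transfers n = 2 electrons.
For the overall reaction Hg²⁺(aq) + Cd(s) → Hg(l) + Cd²⁺(aq), Q = [Cd²⁺(aq)] / [Hg²⁺(aq)] = 1.09, giving log Q = 0.036.
Applying E = E° − (RT ln10/nF)·log Q gives +1.25 − (0.0592/2)(0.036) = +1.25 V.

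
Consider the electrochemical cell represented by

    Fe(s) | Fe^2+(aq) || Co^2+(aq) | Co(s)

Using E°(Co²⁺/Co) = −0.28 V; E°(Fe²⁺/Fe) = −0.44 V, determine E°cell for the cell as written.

+0.16 V

By convention the left-hand electrode in cell notation is the anode (oxidation) and the right-hand electrode is the cathode (reduction).
E°cell = E°(right) − E°(left) = −0.28 − (−0.44) = +0.16 V.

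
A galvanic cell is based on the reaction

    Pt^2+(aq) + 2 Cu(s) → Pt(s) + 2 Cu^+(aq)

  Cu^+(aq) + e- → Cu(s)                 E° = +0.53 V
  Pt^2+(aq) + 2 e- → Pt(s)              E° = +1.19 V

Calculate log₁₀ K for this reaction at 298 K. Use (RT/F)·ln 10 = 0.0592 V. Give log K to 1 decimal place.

The Pt²⁺/Pt couple is reduced (cathode); E°cell = +1.19 − (+0.53) = +0.66 V with n = 2.
At equilibrium E = 0, so log K = nE°cell / 0.0592 = (2)(+0.66) / 0.0592 = 22.3.

log K = 22.3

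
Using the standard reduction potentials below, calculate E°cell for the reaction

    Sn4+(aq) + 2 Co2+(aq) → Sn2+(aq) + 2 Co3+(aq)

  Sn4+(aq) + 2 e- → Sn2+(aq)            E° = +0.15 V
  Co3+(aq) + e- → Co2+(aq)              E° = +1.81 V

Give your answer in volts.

Sn4+(aq) gains electrons, so the Sn⁴⁺/Sn²⁺ couple is the cathode; the Co³⁺/Co²⁺ couple is the anode.
E°cell = E°(cathode) − E°(anode) = +0.15 − (+1.81) = −1.66 V.
The negative E°cell means the reaction is non-spontaneous in the direction written.

−1.66 V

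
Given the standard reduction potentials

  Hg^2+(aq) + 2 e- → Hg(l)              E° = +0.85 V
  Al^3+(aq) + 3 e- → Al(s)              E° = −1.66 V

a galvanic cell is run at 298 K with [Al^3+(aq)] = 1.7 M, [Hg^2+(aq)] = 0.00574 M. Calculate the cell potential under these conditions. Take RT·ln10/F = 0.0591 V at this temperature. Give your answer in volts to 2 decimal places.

Hg²⁺/Hg is reduced (cathode, E° = +0.85 V) and Al³⁺/Al is oxidized (anode).
The standard potential is +0.85 − (−1.66) = +2.51 V and the balanced reaction transfers n = 6 electrons.
The balanced reaction is 3 Hg^2+(aq) + 2 Al(s) → 3 Hg(l) + 2 Al^3+(aq), so Q = [Al^3+(aq)]^2 / [Hg^2+(aq)]^3 = 1.53×10^7 and log Q = 7.184.
E = E° − (0.0591/n)·log Q = +2.51 − (0.0591/6)(7.184) = +2.44 V.

+2.44 V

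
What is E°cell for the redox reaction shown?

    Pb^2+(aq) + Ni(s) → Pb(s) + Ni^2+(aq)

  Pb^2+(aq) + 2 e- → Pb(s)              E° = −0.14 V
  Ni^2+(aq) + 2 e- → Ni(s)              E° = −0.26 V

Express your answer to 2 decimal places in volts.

+0.12 V

In the reaction as written, Pb^2+(aq) is reduced (cathode) and Ni^2+(aq) is produced by oxidation at the anode.
E°cell = E°(cathode) − E°(anode) = −0.14 − (−0.26) = +0.12 V.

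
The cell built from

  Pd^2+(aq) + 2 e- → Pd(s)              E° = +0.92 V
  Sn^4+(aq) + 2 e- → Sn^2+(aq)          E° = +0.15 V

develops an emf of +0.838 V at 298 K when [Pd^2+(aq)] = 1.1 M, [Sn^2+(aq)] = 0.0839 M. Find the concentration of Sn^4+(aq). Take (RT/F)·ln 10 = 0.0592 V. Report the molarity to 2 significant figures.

0.00047 M

Pd²⁺/Pd is the cathode (higher E°); E°cell = +0.92 − (+0.15) = +0.77 V with n = 2.
Since E = E° − (0.0592/n)·log Q, log Q = n(E° − E)/0.0592 = −2.297.
The balanced reaction is Pd^2+(aq) + Sn^2+(aq) → Pd(s) + Sn^4+(aq), so Q = [Sn^4+(aq)] / ([Pd^2+(aq)]·[Sn^2+(aq)]).
Substituting the known concentrations and solving, log [Sn^4+(aq)] = −3.332 and [Sn^4+(aq)] = 0.00047 M.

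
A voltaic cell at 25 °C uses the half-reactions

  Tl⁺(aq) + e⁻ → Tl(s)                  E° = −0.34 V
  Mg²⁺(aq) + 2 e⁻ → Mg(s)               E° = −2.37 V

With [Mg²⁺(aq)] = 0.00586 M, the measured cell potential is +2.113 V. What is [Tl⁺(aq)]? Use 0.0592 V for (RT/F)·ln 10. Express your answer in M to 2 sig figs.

1.9 M

Tl⁺/Tl is the cathode (higher E°); E°cell = −0.34 − (−2.37) = +2.03 V with n = 2.
From the Nernst equation, log Q = n(E° − E)/0.0592 = 2·(+2.03 − (+2.113))/0.0592 = −2.804.
For 2 Tl⁺(aq) + Mg(s) → 2 Tl(s) + Mg²⁺(aq), the reaction quotient is Q = [Mg²⁺(aq)] / [Tl⁺(aq)]^2.
Solving for the unknown gives log [Tl⁺(aq)] = 0.286, so [Tl⁺(aq)] ≈ 1.9 M.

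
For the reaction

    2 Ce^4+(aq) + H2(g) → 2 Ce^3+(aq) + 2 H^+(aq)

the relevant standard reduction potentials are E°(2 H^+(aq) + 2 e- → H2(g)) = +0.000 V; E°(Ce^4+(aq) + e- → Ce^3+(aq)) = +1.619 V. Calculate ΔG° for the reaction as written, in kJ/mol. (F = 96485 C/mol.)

−312 kJ/mol

In the reaction as written Ce^4+(aq) is reduced, so the Ce⁴⁺/Ce³⁺ couple is the cathode and 2H⁺/H₂ is the anode.
E°cell = +1.619 − (+0.000) = +1.619 V; balancing electrons gives n = 2.
ΔG° = −nFE°cell = −(2)(96485)(+1.619) J/mol = −312 kJ/mol.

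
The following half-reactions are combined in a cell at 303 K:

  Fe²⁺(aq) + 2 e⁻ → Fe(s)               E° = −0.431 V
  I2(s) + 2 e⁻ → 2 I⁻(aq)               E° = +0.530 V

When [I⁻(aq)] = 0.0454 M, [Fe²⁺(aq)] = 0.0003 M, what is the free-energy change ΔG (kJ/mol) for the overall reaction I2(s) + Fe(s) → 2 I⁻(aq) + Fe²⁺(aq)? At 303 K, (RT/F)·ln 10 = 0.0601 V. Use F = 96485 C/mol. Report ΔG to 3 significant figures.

−221 kJ/mol

With I₂/I⁻ reduced at the cathode, E°cell = +0.530 − (−0.431) = +0.961 V and n = 2.
Q = [I⁻(aq)]^2·[Fe²⁺(aq)] = 6.18×10^−7, so log Q = −6.209 and E = +0.961 − (0.0601/2)(−6.209) = +1.1476 V.
Then ΔG = −nFE = −2 × 96485 × +1.1476 J/mol = −221 kJ/mol.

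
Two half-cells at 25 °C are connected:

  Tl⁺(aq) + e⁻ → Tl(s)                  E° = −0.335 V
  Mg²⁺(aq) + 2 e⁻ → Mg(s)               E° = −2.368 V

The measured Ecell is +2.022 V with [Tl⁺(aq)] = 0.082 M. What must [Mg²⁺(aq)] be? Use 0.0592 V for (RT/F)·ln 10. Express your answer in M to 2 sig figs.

The Tl⁺/Tl couple has the larger reduction potential, so it is the cathode: E°cell = −0.335 − (−2.368) = +2.033 V and n = 2.
Since E = E° − (0.0592/n)·log Q, log Q = n(E° − E)/0.0592 = 0.372.
The balanced reaction is 2 Tl⁺(aq) + Mg(s) → 2 Tl(s) + Mg²⁺(aq), so Q = [Mg²⁺(aq)] / [Tl⁺(aq)]^2.
Isolating [Mg²⁺(aq)] in Q = 10^{0.372} yields log [Mg²⁺(aq)] = −1.800, i.e. 0.016 M.

0.016 M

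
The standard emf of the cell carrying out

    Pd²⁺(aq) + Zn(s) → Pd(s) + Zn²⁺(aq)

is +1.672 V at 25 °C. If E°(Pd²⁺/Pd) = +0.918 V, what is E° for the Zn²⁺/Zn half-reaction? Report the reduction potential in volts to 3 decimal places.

−0.754 V

In the reaction as written the Pd²⁺/Pd couple is reduced (cathode) and Zn²⁺/Zn is oxidized (anode), so E°cell = E°(Pd²⁺/Pd) − E°(Zn²⁺/Zn).
E°(Zn²⁺/Zn) = E°(cathode) − E°cell = +0.918 − (+1.672) = −0.754 V.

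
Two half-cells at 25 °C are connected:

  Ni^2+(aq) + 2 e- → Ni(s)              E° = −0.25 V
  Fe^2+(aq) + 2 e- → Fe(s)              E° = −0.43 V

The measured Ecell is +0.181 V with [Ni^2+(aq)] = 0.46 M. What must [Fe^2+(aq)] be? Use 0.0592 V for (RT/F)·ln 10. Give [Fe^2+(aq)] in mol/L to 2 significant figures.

0.43 M

With Ni²⁺/Ni at the cathode and Fe²⁺/Fe at the anode, E°cell = −0.25 − (−0.43) = +0.18 V (n = 2).
Rearranging E = E° − (0.0592/n)·log Q gives log Q = 2(+0.18 − (+0.181))/0.0592 = −0.034.
For Ni^2+(aq) + Fe(s) → Ni(s) + Fe^2+(aq), the reaction quotient is Q = [Fe^2+(aq)] / [Ni^2+(aq)].
Isolating [Fe^2+(aq)] in Q = 10^{−0.034} yields log [Fe^2+(aq)] = −0.371, i.e. 0.43 M.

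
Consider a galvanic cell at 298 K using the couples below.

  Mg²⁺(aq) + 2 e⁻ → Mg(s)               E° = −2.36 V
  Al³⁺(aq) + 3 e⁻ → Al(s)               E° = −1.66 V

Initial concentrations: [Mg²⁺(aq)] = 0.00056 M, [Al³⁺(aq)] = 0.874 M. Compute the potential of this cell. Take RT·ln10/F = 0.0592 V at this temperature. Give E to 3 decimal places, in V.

+0.795 V

Since E°(Al³⁺/Al) > E°(Mg²⁺/Mg), Al³⁺/Al serves as the cathode.
E°cell = −1.66 − (−2.36) = +0.70 V, with n = 6 electrons transferred.
Balancing gives 2 Al³⁺(aq) + 3 Mg(s) → 2 Al(s) + 3 Mg²⁺(aq); hence Q = [Mg²⁺(aq)]^3 / [Al³⁺(aq)]^2 = 2.3×10^−10 (log Q = −9.638).
By the Nernst equation, E = +0.70 − (0.0592/6)·(−9.638) = +0.795 V.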